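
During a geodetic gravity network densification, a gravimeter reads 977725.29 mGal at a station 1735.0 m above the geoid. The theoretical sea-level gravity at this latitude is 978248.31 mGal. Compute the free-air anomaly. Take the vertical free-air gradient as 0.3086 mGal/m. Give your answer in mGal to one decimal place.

Free-air correction = 0.3086 × 1735.0 = 535.42 mGal
Free-air anomaly = 977725.29 − 978248.31 + (535.42) = 12.40 mGal

12.4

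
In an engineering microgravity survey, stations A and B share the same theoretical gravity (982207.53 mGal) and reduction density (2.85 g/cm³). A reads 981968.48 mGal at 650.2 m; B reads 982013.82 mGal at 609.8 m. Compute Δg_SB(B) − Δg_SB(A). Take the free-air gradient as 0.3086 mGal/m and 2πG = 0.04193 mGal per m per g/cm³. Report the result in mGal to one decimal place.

Δg_SB(A) = 981968.48 − 982207.53 + 0.3086×650.2 − 0.04193×2.85×650.2 = -116.10 mGal
Δg_SB(B) = 982013.82 − 982207.53 + 0.3086×609.8 − 0.04193×2.85×609.8 = -78.40 mGal
Difference = -78.40 − (-116.10) = 37.70 mGal

37.7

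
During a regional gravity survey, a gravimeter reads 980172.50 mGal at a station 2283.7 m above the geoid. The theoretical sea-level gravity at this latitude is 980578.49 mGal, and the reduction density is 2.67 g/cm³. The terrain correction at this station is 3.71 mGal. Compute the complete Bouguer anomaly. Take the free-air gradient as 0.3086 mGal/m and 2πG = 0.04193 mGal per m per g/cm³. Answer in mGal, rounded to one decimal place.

Free-air correction = 0.3086 × 2283.7 = 704.75 mGal
Free-air anomaly = 980172.50 − 980578.49 + (704.75) = 298.76 mGal
Bouguer slab correction = 0.04193 × 2.67 × 2283.7 = 255.67 mGal
Simple Bouguer anomaly = 298.76 − (255.67) = 43.09 mGal
Complete Bouguer anomaly = 43.09 + 3.71 = 46.80 mGal

46.8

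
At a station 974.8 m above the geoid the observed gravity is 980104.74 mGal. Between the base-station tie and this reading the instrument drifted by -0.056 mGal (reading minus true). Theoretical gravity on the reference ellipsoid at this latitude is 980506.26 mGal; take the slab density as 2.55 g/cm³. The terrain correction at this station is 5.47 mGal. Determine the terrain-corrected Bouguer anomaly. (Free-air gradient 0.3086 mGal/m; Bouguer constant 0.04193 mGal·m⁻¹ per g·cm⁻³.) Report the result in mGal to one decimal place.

-199.4

Drift-corrected reading = 980104.74 − (-0.056) = 980104.796 mGal
Free-air correction = 0.3086 × 974.8 = 300.82 mGal
Free-air anomaly = 980104.796 − 980506.26 + (300.82) = -100.644 mGal
Bouguer slab correction = 0.04193 × 2.55 × 974.8 = 104.23 mGal
Simple Bouguer anomaly = -100.644 − (104.23) = -204.874 mGal
Complete Bouguer anomaly = -204.874 + 5.47 = -199.404 mGal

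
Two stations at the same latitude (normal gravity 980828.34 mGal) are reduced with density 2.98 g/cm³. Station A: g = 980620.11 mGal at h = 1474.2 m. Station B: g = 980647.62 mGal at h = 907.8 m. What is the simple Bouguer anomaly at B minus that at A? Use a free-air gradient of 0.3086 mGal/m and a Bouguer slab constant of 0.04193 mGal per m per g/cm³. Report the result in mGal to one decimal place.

Δg_SB(A) = 980620.11 − 980828.34 + 0.3086×1474.2 − 0.04193×2.98×1474.2 = 62.50 mGal
Δg_SB(B) = 980647.62 − 980828.34 + 0.3086×907.8 − 0.04193×2.98×907.8 = -14.00 mGal
Difference = -14.00 − (62.50) = -76.50 mGal

-76.5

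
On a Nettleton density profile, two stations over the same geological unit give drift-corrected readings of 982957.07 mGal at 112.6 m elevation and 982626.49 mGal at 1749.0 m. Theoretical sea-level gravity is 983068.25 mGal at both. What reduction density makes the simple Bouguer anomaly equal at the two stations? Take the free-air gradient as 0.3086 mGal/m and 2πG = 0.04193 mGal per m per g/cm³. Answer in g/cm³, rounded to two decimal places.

2.54

Δg_obs = 982626.49 − 982957.07 = -330.58 mGal over Δh = 1749.0 − 112.6 = 1636.4 m
Equal Bouguer anomalies ⇒ Δg_obs + (0.3086 − 0.04193ρ)·Δh = 0
0.3086 − 0.04193ρ = −Δg_obs/Δh = 0.20202
ρ = (0.3086 − 0.20202) / 0.04193 = 2.54 g/cm³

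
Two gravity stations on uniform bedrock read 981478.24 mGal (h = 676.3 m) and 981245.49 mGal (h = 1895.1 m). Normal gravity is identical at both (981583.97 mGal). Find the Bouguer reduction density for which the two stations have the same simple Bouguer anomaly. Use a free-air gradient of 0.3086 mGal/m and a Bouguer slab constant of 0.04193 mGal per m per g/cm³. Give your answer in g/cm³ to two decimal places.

2.81

Δg_obs = 981245.49 − 981478.24 = -232.75 mGal over Δh = 1895.1 − 676.3 = 1218.8 m
Equal Bouguer anomalies ⇒ Δg_obs + (0.3086 − 0.04193ρ)·Δh = 0
0.3086 − 0.04193ρ = −Δg_obs/Δh = 0.19097
ρ = (0.3086 − 0.19097) / 0.04193 = 2.81 g/cm³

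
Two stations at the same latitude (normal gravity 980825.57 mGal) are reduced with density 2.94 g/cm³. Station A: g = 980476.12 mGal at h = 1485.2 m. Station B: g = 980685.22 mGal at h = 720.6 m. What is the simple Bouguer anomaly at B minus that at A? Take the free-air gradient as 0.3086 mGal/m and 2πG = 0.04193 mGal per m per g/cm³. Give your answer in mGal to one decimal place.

Δg_SB(A) = 980476.12 − 980825.57 + 0.3086×1485.2 − 0.04193×2.94×1485.2 = -74.20 mGal
Δg_SB(B) = 980685.22 − 980825.57 + 0.3086×720.6 − 0.04193×2.94×720.6 = -6.80 mGal
Difference = -6.80 − (-74.20) = 67.40 mGal

67.4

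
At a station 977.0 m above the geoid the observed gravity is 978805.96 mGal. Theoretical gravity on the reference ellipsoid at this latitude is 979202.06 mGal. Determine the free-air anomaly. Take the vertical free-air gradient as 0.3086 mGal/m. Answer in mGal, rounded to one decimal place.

Free-air correction = 0.3086 × 977.0 = 301.50 mGal
Free-air anomaly = 978805.96 − 979202.06 + (301.50) = -94.60 mGal

-94.6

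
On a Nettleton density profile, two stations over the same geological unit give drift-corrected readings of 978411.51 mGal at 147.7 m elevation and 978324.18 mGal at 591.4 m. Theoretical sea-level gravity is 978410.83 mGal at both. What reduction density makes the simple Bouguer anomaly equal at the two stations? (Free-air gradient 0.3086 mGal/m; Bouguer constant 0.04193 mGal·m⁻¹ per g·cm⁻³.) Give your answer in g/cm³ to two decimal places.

Δg_obs = 978324.18 − 978411.51 = -87.33 mGal over Δh = 591.4 − 147.7 = 443.7 m
Equal Bouguer anomalies ⇒ Δg_obs + (0.3086 − 0.04193ρ)·Δh = 0
0.3086 − 0.04193ρ = −Δg_obs/Δh = 0.19682
ρ = (0.3086 − 0.19682) / 0.04193 = 2.67 g/cm³

2.67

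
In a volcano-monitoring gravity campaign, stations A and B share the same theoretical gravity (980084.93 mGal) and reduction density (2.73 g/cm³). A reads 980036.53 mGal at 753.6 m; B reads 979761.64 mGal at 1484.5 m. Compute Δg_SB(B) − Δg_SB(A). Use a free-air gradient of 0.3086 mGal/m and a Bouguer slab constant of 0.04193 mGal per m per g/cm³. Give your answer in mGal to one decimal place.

-133.0

Δg_SB(A) = 980036.53 − 980084.93 + 0.3086×753.6 − 0.04193×2.73×753.6 = 97.90 mGal
Δg_SB(B) = 979761.64 − 980084.93 + 0.3086×1484.5 − 0.04193×2.73×1484.5 = -35.10 mGal
Difference = -35.10 − (97.90) = -133.00 mGal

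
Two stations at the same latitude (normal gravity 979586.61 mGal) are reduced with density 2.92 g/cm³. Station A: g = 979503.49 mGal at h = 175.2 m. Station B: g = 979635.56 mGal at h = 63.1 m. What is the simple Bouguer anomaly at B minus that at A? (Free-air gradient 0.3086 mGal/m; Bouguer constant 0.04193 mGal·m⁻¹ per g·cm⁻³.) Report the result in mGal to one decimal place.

111.2

Δg_SB(A) = 979503.49 − 979586.61 + 0.3086×175.2 − 0.04193×2.92×175.2 = -50.50 mGal
Δg_SB(B) = 979635.56 − 979586.61 + 0.3086×63.1 − 0.04193×2.92×63.1 = 60.70 mGal
Difference = 60.70 − (-50.50) = 111.20 mGal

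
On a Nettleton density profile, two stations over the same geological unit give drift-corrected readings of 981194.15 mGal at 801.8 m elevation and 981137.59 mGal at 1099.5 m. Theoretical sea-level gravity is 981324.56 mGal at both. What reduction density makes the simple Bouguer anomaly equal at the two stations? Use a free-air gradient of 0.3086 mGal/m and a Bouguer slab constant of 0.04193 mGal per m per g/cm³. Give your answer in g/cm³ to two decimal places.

Δg_obs = 981137.59 − 981194.15 = -56.56 mGal over Δh = 1099.5 − 801.8 = 297.7 m
Equal Bouguer anomalies ⇒ Δg_obs + (0.3086 − 0.04193ρ)·Δh = 0
0.3086 − 0.04193ρ = −Δg_obs/Δh = 0.18999
ρ = (0.3086 − 0.18999) / 0.04193 = 2.83 g/cm³

2.83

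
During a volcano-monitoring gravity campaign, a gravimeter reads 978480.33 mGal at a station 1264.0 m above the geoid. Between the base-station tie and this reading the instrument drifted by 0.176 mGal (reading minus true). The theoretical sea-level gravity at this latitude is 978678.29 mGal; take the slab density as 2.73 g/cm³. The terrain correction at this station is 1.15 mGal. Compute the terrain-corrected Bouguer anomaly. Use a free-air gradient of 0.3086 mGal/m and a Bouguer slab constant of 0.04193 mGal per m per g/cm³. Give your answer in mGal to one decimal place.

48.4

Drift-corrected reading = 978480.33 − (0.176) = 978480.154 mGal
Free-air correction = 0.3086 × 1264.0 = 390.07 mGal
Free-air anomaly = 978480.154 − 978678.29 + (390.07) = 191.934 mGal
Bouguer slab correction = 0.04193 × 2.73 × 1264.0 = 144.69 mGal
Simple Bouguer anomaly = 191.934 − (144.69) = 47.244 mGal
Complete Bouguer anomaly = 47.244 + 1.15 = 48.394 mGal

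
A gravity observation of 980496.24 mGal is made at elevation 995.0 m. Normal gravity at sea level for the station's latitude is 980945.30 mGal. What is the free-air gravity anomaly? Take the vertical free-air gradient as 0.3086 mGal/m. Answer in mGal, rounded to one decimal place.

Free-air correction = 0.3086 × 995.0 = 307.06 mGal
Free-air anomaly = 980496.24 − 980945.30 + (307.06) = -142.00 mGal

-142.0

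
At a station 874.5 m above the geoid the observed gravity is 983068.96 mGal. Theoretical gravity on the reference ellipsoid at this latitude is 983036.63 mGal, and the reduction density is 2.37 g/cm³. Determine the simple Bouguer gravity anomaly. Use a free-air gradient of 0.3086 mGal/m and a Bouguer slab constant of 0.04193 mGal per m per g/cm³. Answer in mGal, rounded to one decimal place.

215.3

Free-air correction = 0.3086 × 874.5 = 269.87 mGal
Free-air anomaly = 983068.96 − 983036.63 + (269.87) = 302.20 mGal
Bouguer slab correction = 0.04193 × 2.37 × 874.5 = 86.90 mGal
Simple Bouguer anomaly = 302.20 − (86.90) = 215.30 mGal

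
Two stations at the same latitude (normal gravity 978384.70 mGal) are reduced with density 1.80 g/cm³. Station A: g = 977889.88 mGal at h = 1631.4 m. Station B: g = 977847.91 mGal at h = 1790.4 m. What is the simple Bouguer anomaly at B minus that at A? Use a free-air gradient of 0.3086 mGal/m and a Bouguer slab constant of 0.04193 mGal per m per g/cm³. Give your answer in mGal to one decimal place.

Δg_SB(A) = 977889.88 − 978384.70 + 0.3086×1631.4 − 0.04193×1.80×1631.4 = -114.50 mGal
Δg_SB(B) = 977847.91 − 978384.70 + 0.3086×1790.4 − 0.04193×1.80×1790.4 = -119.40 mGal
Difference = -119.40 − (-114.50) = -4.90 mGal

-4.9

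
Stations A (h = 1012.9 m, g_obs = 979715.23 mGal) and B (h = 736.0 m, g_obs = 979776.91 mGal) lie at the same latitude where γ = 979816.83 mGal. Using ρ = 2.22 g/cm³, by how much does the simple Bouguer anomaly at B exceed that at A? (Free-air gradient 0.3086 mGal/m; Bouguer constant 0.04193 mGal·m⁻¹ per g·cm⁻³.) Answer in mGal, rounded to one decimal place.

Δg_SB(A) = 979715.23 − 979816.83 + 0.3086×1012.9 − 0.04193×2.22×1012.9 = 116.70 mGal
Δg_SB(B) = 979776.91 − 979816.83 + 0.3086×736.0 − 0.04193×2.22×736.0 = 118.70 mGal
Difference = 118.70 − (116.70) = 2.00 mGal

2.0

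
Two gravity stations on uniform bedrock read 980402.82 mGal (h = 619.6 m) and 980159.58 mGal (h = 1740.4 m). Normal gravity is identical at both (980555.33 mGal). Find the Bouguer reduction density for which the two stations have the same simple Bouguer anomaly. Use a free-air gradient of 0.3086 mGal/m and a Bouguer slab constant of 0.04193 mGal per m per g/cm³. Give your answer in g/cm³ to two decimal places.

Δg_obs = 980159.58 − 980402.82 = -243.24 mGal over Δh = 1740.4 − 619.6 = 1120.8 m
Equal Bouguer anomalies ⇒ Δg_obs + (0.3086 − 0.04193ρ)·Δh = 0
0.3086 − 0.04193ρ = −Δg_obs/Δh = 0.21702
ρ = (0.3086 − 0.21702) / 0.04193 = 2.18 g/cm³

2.18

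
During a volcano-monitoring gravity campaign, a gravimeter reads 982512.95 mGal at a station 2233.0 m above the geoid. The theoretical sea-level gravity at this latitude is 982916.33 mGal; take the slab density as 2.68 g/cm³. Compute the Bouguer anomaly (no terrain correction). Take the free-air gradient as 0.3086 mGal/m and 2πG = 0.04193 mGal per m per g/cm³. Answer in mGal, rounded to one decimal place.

Free-air correction = 0.3086 × 2233.0 = 689.10 mGal
Free-air anomaly = 982512.95 − 982916.33 + (689.10) = 285.72 mGal
Bouguer slab correction = 0.04193 × 2.68 × 2233.0 = 250.93 mGal
Simple Bouguer anomaly = 285.72 − (250.93) = 34.79 mGal

34.8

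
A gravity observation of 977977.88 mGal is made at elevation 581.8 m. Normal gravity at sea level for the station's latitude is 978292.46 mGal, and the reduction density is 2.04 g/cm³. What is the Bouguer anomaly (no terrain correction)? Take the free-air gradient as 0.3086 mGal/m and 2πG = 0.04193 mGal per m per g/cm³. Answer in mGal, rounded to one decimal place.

-184.8

Free-air correction = 0.3086 × 581.8 = 179.54 mGal
Free-air anomaly = 977977.88 − 978292.46 + (179.54) = -135.04 mGal
Bouguer slab correction = 0.04193 × 2.04 × 581.8 = 49.77 mGal
Simple Bouguer anomaly = -135.04 − (49.77) = -184.81 mGal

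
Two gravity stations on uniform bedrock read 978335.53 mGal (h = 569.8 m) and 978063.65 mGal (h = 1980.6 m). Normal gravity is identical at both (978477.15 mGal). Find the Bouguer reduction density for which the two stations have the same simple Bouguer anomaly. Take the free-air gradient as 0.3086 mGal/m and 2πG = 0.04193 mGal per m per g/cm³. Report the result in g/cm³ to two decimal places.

2.76

Δg_obs = 978063.65 − 978335.53 = -271.88 mGal over Δh = 1980.6 − 569.8 = 1410.8 m
Equal Bouguer anomalies ⇒ Δg_obs + (0.3086 − 0.04193ρ)·Δh = 0
0.3086 − 0.04193ρ = −Δg_obs/Δh = 0.19271
ρ = (0.3086 − 0.19271) / 0.04193 = 2.76 g/cm³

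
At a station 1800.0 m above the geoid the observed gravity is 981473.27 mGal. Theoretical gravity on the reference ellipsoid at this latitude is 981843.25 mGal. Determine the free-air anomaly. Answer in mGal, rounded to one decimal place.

185.5

Free-air correction = 0.3086 × 1800.0 = 555.48 mGal
Free-air anomaly = 981473.27 − 981843.25 + (555.48) = 185.50 mGal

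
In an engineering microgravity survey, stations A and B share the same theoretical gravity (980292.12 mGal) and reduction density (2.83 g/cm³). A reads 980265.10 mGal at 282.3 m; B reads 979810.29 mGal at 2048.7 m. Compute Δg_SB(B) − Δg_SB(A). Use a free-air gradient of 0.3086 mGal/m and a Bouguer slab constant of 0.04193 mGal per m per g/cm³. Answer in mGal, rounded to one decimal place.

Δg_SB(A) = 980265.10 − 980292.12 + 0.3086×282.3 − 0.04193×2.83×282.3 = 26.60 mGal
Δg_SB(B) = 979810.29 − 980292.12 + 0.3086×2048.7 − 0.04193×2.83×2048.7 = -92.70 mGal
Difference = -92.70 − (26.60) = -119.30 mGal

-119.3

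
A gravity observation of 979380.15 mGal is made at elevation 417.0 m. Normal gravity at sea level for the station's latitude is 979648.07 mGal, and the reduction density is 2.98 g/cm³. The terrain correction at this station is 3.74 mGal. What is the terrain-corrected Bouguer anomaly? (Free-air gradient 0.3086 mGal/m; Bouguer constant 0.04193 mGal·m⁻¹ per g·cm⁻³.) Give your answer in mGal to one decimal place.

-187.6

Free-air correction = 0.3086 × 417.0 = 128.69 mGal
Free-air anomaly = 979380.15 − 979648.07 + (128.69) = -139.23 mGal
Bouguer slab correction = 0.04193 × 2.98 × 417.0 = 52.10 mGal
Simple Bouguer anomaly = -139.23 − (52.10) = -191.33 mGal
Complete Bouguer anomaly = -191.33 + 3.74 = -187.59 mGal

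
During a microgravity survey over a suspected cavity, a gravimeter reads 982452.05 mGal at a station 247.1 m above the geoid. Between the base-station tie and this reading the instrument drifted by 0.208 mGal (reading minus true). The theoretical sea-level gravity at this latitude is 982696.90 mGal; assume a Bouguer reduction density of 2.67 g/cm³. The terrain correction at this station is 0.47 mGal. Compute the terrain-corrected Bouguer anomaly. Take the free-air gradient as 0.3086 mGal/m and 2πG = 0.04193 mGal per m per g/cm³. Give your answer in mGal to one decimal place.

Drift-corrected reading = 982452.05 − (0.208) = 982451.842 mGal
Free-air correction = 0.3086 × 247.1 = 76.26 mGal
Free-air anomaly = 982451.842 − 982696.90 + (76.26) = -168.798 mGal
Bouguer slab correction = 0.04193 × 2.67 × 247.1 = 27.66 mGal
Simple Bouguer anomaly = -168.798 − (27.66) = -196.458 mGal
Complete Bouguer anomaly = -196.458 + 0.47 = -195.988 mGal

-196.0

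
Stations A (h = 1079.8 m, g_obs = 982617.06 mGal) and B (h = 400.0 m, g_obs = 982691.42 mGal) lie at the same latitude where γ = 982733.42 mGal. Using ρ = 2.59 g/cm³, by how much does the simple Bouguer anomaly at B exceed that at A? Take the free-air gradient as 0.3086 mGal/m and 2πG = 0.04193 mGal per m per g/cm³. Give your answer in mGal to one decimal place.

Δg_SB(A) = 982617.06 − 982733.42 + 0.3086×1079.8 − 0.04193×2.59×1079.8 = 99.60 mGal
Δg_SB(B) = 982691.42 − 982733.42 + 0.3086×400.0 − 0.04193×2.59×400.0 = 38.00 mGal
Difference = 38.00 − (99.60) = -61.60 mGal

-61.6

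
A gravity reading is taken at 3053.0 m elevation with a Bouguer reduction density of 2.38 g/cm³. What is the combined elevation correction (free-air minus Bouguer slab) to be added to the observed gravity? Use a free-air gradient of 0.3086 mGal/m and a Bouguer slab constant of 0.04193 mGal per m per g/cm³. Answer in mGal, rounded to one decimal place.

Combined gradient = 0.3086 − 0.04193 × 2.38 = 0.2088066 mGal/m
Combined elevation correction = 0.2088066 × 3053.0 = 637.5 mGal

637.5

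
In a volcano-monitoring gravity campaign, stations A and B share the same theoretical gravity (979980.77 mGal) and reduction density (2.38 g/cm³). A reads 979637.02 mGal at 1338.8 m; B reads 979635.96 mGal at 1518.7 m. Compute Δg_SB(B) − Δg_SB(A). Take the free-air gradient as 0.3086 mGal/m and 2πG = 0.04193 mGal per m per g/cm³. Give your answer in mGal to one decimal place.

Δg_SB(A) = 979637.02 − 979980.77 + 0.3086×1338.8 − 0.04193×2.38×1338.8 = -64.20 mGal
Δg_SB(B) = 979635.96 − 979980.77 + 0.3086×1518.7 − 0.04193×2.38×1518.7 = -27.70 mGal
Difference = -27.70 − (-64.20) = 36.50 mGal

36.5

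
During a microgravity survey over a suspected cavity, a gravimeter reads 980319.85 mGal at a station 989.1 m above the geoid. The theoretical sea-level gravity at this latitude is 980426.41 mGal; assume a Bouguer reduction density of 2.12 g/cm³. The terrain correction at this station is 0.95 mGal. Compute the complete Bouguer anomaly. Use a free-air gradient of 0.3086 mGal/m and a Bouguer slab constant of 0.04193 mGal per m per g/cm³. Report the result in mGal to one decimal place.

111.7

Free-air correction = 0.3086 × 989.1 = 305.24 mGal
Free-air anomaly = 980319.85 − 980426.41 + (305.24) = 198.68 mGal
Bouguer slab correction = 0.04193 × 2.12 × 989.1 = 87.92 mGal
Simple Bouguer anomaly = 198.68 − (87.92) = 110.76 mGal
Complete Bouguer anomaly = 110.76 + 0.95 = 111.71 mGal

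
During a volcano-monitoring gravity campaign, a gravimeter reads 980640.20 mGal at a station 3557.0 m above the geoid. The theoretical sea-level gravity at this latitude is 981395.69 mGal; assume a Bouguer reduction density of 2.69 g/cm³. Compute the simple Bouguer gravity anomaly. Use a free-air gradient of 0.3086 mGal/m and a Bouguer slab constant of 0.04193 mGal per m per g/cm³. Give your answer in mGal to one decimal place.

Free-air correction = 0.3086 × 3557.0 = 1097.69 mGal
Free-air anomaly = 980640.20 − 981395.69 + (1097.69) = 342.20 mGal
Bouguer slab correction = 0.04193 × 2.69 × 3557.0 = 401.20 mGal
Simple Bouguer anomaly = 342.20 − (401.20) = -59.00 mGal

-59.0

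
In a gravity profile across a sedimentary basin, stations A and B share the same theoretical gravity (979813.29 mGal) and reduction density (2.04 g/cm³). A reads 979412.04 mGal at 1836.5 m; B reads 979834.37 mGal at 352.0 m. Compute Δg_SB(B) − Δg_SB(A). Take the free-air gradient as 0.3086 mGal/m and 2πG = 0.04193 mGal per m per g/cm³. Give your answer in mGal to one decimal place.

Δg_SB(A) = 979412.04 − 979813.29 + 0.3086×1836.5 − 0.04193×2.04×1836.5 = 8.40 mGal
Δg_SB(B) = 979834.37 − 979813.29 + 0.3086×352.0 − 0.04193×2.04×352.0 = 99.60 mGal
Difference = 99.60 − (8.40) = 91.20 mGal

91.2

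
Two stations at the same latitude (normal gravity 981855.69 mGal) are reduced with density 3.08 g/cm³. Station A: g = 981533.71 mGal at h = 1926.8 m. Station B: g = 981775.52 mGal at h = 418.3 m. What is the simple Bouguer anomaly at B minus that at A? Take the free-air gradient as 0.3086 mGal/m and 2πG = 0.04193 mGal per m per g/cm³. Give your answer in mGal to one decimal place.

-28.9

Δg_SB(A) = 981533.71 − 981855.69 + 0.3086×1926.8 − 0.04193×3.08×1926.8 = 23.80 mGal
Δg_SB(B) = 981775.52 − 981855.69 + 0.3086×418.3 − 0.04193×3.08×418.3 = -5.10 mGal
Difference = -5.10 − (23.80) = -28.90 mGal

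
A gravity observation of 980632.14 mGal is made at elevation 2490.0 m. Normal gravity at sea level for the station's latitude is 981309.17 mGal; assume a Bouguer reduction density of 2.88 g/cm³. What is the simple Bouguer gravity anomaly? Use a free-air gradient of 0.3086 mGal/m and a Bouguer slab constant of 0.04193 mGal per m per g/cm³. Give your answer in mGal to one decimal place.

Free-air correction = 0.3086 × 2490.0 = 768.41 mGal
Free-air anomaly = 980632.14 − 981309.17 + (768.41) = 91.38 mGal
Bouguer slab correction = 0.04193 × 2.88 × 2490.0 = 300.69 mGal
Simple Bouguer anomaly = 91.38 − (300.69) = -209.31 mGal

-209.3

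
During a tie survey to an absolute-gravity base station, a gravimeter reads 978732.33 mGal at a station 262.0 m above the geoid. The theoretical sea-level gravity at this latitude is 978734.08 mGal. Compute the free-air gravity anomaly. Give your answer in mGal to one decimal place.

Free-air correction = 0.3086 × 262.0 = 80.85 mGal
Free-air anomaly = 978732.33 − 978734.08 + (80.85) = 79.10 mGal

79.1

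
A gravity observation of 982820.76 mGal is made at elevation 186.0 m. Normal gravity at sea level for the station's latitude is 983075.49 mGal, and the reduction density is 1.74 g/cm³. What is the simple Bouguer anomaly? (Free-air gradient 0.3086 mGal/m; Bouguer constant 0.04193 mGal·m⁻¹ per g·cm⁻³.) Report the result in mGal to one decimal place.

Free-air correction = 0.3086 × 186.0 = 57.40 mGal
Free-air anomaly = 982820.76 − 983075.49 + (57.40) = -197.33 mGal
Bouguer slab correction = 0.04193 × 1.74 × 186.0 = 13.57 mGal
Simple Bouguer anomaly = -197.33 − (13.57) = -210.90 mGal

-210.9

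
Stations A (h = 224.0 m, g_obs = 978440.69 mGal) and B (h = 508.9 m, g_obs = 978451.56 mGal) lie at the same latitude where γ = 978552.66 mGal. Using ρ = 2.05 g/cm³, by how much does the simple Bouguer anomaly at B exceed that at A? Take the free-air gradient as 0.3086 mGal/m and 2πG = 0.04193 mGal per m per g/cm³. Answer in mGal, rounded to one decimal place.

Δg_SB(A) = 978440.69 − 978552.66 + 0.3086×224.0 − 0.04193×2.05×224.0 = -62.10 mGal
Δg_SB(B) = 978451.56 − 978552.66 + 0.3086×508.9 − 0.04193×2.05×508.9 = 12.20 mGal
Difference = 12.20 − (-62.10) = 74.30 mGal

74.3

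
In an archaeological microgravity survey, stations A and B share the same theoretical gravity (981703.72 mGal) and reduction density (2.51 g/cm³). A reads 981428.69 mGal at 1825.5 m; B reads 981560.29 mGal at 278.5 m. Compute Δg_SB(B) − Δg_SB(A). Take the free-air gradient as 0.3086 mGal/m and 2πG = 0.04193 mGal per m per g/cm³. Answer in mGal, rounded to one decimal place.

Δg_SB(A) = 981428.69 − 981703.72 + 0.3086×1825.5 − 0.04193×2.51×1825.5 = 96.20 mGal
Δg_SB(B) = 981560.29 − 981703.72 + 0.3086×278.5 − 0.04193×2.51×278.5 = -86.80 mGal
Difference = -86.80 − (96.20) = -183.00 mGal

-183.0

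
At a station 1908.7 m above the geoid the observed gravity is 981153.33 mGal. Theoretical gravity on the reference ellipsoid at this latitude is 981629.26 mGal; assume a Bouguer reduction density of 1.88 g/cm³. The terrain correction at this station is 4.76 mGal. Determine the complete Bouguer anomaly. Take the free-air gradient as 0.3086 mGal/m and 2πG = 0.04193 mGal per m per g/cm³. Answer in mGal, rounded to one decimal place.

-32.6

Free-air correction = 0.3086 × 1908.7 = 589.02 mGal
Free-air anomaly = 981153.33 − 981629.26 + (589.02) = 113.09 mGal
Bouguer slab correction = 0.04193 × 1.88 × 1908.7 = 150.46 mGal
Simple Bouguer anomaly = 113.09 − (150.46) = -37.37 mGal
Complete Bouguer anomaly = -37.37 + 4.76 = -32.61 mGal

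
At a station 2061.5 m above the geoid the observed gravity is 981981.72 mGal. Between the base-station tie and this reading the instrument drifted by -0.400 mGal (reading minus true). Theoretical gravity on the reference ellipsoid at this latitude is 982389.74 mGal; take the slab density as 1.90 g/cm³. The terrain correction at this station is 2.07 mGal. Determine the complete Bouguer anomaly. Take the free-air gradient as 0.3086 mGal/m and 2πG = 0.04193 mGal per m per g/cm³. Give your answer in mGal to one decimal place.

Drift-corrected reading = 981981.72 − (-0.400) = 981982.120 mGal
Free-air correction = 0.3086 × 2061.5 = 636.18 mGal
Free-air anomaly = 981982.120 − 982389.74 + (636.18) = 228.560 mGal
Bouguer slab correction = 0.04193 × 1.90 × 2061.5 = 164.23 mGal
Simple Bouguer anomaly = 228.560 − (164.23) = 64.330 mGal
Complete Bouguer anomaly = 64.330 + 2.07 = 66.400 mGal

66.4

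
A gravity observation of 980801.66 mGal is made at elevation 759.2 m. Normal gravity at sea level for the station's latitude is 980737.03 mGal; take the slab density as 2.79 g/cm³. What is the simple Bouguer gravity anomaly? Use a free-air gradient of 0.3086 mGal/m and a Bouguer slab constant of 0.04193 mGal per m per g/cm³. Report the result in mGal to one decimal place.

Free-air correction = 0.3086 × 759.2 = 234.29 mGal
Free-air anomaly = 980801.66 − 980737.03 + (234.29) = 298.92 mGal
Bouguer slab correction = 0.04193 × 2.79 × 759.2 = 88.81 mGal
Simple Bouguer anomaly = 298.92 − (88.81) = 210.11 mGal

210.1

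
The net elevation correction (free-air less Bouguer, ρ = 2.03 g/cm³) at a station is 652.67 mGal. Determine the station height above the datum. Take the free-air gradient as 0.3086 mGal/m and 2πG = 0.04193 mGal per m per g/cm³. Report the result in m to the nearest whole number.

Combined gradient = 0.3086 − 0.04193 × 2.03 = 0.2234821 mGal/m
h = 652.67 / 0.2234821 = 2920.46 m

2920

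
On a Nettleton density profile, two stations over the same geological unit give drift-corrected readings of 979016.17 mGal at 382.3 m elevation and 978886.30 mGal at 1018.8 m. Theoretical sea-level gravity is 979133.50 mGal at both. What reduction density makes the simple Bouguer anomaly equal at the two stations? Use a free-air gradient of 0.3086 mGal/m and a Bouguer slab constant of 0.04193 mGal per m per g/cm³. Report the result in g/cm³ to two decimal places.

Δg_obs = 978886.30 − 979016.17 = -129.87 mGal over Δh = 1018.8 − 382.3 = 636.5 m
Equal Bouguer anomalies ⇒ Δg_obs + (0.3086 − 0.04193ρ)·Δh = 0
0.3086 − 0.04193ρ = −Δg_obs/Δh = 0.20404
ρ = (0.3086 − 0.20404) / 0.04193 = 2.49 g/cm³

2.49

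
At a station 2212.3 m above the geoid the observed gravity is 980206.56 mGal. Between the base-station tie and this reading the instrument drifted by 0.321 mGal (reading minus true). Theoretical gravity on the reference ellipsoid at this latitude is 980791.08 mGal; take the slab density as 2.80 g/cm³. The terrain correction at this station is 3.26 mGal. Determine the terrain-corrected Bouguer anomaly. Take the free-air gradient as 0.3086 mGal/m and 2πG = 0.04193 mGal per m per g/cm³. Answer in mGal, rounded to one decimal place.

Drift-corrected reading = 980206.56 − (0.321) = 980206.239 mGal
Free-air correction = 0.3086 × 2212.3 = 682.72 mGal
Free-air anomaly = 980206.239 − 980791.08 + (682.72) = 97.879 mGal
Bouguer slab correction = 0.04193 × 2.80 × 2212.3 = 259.73 mGal
Simple Bouguer anomaly = 97.879 − (259.73) = -161.851 mGal
Complete Bouguer anomaly = -161.851 + 3.26 = -158.591 mGal

-158.6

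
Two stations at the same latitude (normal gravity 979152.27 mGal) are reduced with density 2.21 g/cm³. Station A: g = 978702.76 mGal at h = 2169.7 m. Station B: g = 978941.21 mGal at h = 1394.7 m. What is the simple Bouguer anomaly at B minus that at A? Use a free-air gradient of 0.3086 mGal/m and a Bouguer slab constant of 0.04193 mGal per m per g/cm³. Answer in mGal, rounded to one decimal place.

Δg_SB(A) = 978702.76 − 979152.27 + 0.3086×2169.7 − 0.04193×2.21×2169.7 = 19.00 mGal
Δg_SB(B) = 978941.21 − 979152.27 + 0.3086×1394.7 − 0.04193×2.21×1394.7 = 90.10 mGal
Difference = 90.10 − (19.00) = 71.10 mGal

71.1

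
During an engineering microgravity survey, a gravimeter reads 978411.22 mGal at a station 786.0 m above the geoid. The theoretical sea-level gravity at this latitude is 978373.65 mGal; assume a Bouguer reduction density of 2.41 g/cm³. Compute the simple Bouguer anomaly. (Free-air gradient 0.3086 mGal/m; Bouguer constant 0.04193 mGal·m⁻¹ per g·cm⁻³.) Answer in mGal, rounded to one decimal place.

200.7

Free-air correction = 0.3086 × 786.0 = 242.56 mGal
Free-air anomaly = 978411.22 − 978373.65 + (242.56) = 280.13 mGal
Bouguer slab correction = 0.04193 × 2.41 × 786.0 = 79.43 mGal
Simple Bouguer anomaly = 280.13 − (79.43) = 200.70 mGal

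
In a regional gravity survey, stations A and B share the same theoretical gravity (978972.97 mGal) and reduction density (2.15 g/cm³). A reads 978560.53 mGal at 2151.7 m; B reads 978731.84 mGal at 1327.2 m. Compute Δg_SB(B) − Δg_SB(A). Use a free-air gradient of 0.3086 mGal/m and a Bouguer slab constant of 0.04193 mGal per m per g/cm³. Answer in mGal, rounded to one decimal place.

Δg_SB(A) = 978560.53 − 978972.97 + 0.3086×2151.7 − 0.04193×2.15×2151.7 = 57.60 mGal
Δg_SB(B) = 978731.84 − 978972.97 + 0.3086×1327.2 − 0.04193×2.15×1327.2 = 48.80 mGal
Difference = 48.80 − (57.60) = -8.80 mGal

-8.8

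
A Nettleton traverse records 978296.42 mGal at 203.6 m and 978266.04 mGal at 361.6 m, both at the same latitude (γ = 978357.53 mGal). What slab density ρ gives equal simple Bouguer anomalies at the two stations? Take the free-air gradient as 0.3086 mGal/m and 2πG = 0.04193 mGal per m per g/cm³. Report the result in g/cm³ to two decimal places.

Δg_obs = 978266.04 − 978296.42 = -30.38 mGal over Δh = 361.6 − 203.6 = 158.0 m
Equal Bouguer anomalies ⇒ Δg_obs + (0.3086 − 0.04193ρ)·Δh = 0
0.3086 − 0.04193ρ = −Δg_obs/Δh = 0.19228
ρ = (0.3086 − 0.19228) / 0.04193 = 2.77 g/cm³

2.77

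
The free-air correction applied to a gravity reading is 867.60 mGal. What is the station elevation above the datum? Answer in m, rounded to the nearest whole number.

h = 867.60 / 0.3086 = 2811.41 m

2811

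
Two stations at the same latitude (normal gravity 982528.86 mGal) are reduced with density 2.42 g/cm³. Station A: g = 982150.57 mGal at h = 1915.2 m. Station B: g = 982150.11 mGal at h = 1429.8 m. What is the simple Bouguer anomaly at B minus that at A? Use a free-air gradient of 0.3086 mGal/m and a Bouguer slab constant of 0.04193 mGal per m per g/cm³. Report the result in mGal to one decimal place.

-101.0

Δg_SB(A) = 982150.57 − 982528.86 + 0.3086×1915.2 − 0.04193×2.42×1915.2 = 18.40 mGal
Δg_SB(B) = 982150.11 − 982528.86 + 0.3086×1429.8 − 0.04193×2.42×1429.8 = -82.60 mGal
Difference = -82.60 − (18.40) = -101.00 mGal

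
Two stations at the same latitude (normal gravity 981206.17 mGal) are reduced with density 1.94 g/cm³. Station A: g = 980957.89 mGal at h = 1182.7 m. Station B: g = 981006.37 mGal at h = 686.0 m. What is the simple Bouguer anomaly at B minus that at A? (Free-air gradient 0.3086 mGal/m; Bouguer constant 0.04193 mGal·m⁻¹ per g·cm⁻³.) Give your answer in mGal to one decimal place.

-64.4

Δg_SB(A) = 980957.89 − 981206.17 + 0.3086×1182.7 − 0.04193×1.94×1182.7 = 20.50 mGal
Δg_SB(B) = 981006.37 − 981206.17 + 0.3086×686.0 − 0.04193×1.94×686.0 = -43.90 mGal
Difference = -43.90 − (20.50) = -64.40 mGal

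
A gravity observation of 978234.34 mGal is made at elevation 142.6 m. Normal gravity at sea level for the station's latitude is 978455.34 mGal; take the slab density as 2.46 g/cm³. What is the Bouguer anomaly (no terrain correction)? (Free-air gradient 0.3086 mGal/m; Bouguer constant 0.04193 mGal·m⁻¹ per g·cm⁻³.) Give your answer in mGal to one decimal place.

Free-air correction = 0.3086 × 142.6 = 44.01 mGal
Free-air anomaly = 978234.34 − 978455.34 + (44.01) = -176.99 mGal
Bouguer slab correction = 0.04193 × 2.46 × 142.6 = 14.71 mGal
Simple Bouguer anomaly = -176.99 − (14.71) = -191.70 mGal

-191.7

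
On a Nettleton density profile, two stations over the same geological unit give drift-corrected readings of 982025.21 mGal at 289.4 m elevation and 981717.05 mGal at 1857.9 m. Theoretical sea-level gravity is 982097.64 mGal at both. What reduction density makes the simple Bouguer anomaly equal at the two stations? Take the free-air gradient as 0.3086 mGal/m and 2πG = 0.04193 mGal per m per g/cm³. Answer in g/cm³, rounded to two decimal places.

2.67

Δg_obs = 981717.05 − 982025.21 = -308.16 mGal over Δh = 1857.9 − 289.4 = 1568.5 m
Equal Bouguer anomalies ⇒ Δg_obs + (0.3086 − 0.04193ρ)·Δh = 0
0.3086 − 0.04193ρ = −Δg_obs/Δh = 0.19647
ρ = (0.3086 − 0.19647) / 0.04193 = 2.67 g/cm³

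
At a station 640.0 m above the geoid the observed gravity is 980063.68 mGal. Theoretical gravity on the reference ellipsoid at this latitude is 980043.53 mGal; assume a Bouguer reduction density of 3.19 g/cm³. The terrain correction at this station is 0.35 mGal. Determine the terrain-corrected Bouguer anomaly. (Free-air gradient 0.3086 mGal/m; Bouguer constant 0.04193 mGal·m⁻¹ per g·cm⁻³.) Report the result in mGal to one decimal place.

Free-air correction = 0.3086 × 640.0 = 197.50 mGal
Free-air anomaly = 980063.68 − 980043.53 + (197.50) = 217.65 mGal
Bouguer slab correction = 0.04193 × 3.19 × 640.0 = 85.60 mGal
Simple Bouguer anomaly = 217.65 − (85.60) = 132.05 mGal
Complete Bouguer anomaly = 132.05 + 0.35 = 132.40 mGal

132.4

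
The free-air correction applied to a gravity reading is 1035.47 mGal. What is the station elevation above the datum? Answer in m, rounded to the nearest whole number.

h = 1035.47 / 0.3086 = 3355.38 m

3355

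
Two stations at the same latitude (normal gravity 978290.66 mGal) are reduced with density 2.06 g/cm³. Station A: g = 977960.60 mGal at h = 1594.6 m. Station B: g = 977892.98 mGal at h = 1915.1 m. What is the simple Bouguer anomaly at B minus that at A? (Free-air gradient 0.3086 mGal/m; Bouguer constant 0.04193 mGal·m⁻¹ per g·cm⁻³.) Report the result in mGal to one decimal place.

Δg_SB(A) = 977960.60 − 978290.66 + 0.3086×1594.6 − 0.04193×2.06×1594.6 = 24.30 mGal
Δg_SB(B) = 977892.98 − 978290.66 + 0.3086×1915.1 − 0.04193×2.06×1915.1 = 27.90 mGal
Difference = 27.90 − (24.30) = 3.60 mGal

3.6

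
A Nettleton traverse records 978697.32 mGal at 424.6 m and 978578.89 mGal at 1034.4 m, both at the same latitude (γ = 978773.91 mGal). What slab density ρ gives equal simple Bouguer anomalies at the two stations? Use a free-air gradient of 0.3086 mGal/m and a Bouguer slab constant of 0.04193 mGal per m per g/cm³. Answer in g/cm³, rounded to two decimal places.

2.73

Δg_obs = 978578.89 − 978697.32 = -118.43 mGal over Δh = 1034.4 − 424.6 = 609.8 m
Equal Bouguer anomalies ⇒ Δg_obs + (0.3086 − 0.04193ρ)·Δh = 0
0.3086 − 0.04193ρ = −Δg_obs/Δh = 0.19421
ρ = (0.3086 − 0.19421) / 0.04193 = 2.73 g/cm³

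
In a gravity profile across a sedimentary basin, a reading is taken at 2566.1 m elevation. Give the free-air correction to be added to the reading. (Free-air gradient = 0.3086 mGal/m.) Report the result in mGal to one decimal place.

Free-air correction = 0.3086 × 2566.1 = 791.9 mGal

791.9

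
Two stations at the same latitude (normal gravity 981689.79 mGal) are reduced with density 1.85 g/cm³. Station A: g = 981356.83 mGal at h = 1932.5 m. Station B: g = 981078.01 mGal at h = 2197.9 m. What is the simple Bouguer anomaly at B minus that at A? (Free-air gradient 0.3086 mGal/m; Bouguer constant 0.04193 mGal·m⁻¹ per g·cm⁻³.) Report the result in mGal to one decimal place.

-217.5

Δg_SB(A) = 981356.83 − 981689.79 + 0.3086×1932.5 − 0.04193×1.85×1932.5 = 113.50 mGal
Δg_SB(B) = 981078.01 − 981689.79 + 0.3086×2197.9 − 0.04193×1.85×2197.9 = -104.00 mGal
Difference = -104.00 − (113.50) = -217.50 mGal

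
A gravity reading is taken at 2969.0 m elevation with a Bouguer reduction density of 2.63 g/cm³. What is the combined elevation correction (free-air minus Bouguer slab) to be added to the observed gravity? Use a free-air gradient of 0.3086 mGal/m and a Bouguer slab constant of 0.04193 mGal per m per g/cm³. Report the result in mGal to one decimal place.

Combined gradient = 0.3086 − 0.04193 × 2.63 = 0.1983241 mGal/m
Combined elevation correction = 0.1983241 × 2969.0 = 588.8 mGal

588.8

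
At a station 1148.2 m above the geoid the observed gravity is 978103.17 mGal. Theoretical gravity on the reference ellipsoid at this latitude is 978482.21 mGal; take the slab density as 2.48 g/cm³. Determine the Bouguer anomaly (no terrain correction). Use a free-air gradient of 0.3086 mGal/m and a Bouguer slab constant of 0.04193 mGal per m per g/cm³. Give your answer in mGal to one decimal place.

Free-air correction = 0.3086 × 1148.2 = 354.33 mGal
Free-air anomaly = 978103.17 − 978482.21 + (354.33) = -24.71 mGal
Bouguer slab correction = 0.04193 × 2.48 × 1148.2 = 119.40 mGal
Simple Bouguer anomaly = -24.71 − (119.40) = -144.11 mGal

-144.1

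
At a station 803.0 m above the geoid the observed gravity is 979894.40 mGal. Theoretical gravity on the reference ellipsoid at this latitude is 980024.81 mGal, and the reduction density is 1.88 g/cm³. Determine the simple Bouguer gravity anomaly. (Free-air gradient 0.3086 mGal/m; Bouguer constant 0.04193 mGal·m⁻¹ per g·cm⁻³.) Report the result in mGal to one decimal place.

Free-air correction = 0.3086 × 803.0 = 247.81 mGal
Free-air anomaly = 979894.40 − 980024.81 + (247.81) = 117.40 mGal
Bouguer slab correction = 0.04193 × 1.88 × 803.0 = 63.30 mGal
Simple Bouguer anomaly = 117.40 − (63.30) = 54.10 mGal

54.1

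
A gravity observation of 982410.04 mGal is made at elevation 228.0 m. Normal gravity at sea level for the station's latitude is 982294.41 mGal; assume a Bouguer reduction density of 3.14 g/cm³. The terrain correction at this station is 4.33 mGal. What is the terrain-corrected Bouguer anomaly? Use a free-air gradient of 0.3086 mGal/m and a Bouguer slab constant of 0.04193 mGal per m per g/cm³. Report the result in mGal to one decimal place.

Free-air correction = 0.3086 × 228.0 = 70.36 mGal
Free-air anomaly = 982410.04 − 982294.41 + (70.36) = 185.99 mGal
Bouguer slab correction = 0.04193 × 3.14 × 228.0 = 30.02 mGal
Simple Bouguer anomaly = 185.99 − (30.02) = 155.97 mGal
Complete Bouguer anomaly = 155.97 + 4.33 = 160.30 mGal

160.3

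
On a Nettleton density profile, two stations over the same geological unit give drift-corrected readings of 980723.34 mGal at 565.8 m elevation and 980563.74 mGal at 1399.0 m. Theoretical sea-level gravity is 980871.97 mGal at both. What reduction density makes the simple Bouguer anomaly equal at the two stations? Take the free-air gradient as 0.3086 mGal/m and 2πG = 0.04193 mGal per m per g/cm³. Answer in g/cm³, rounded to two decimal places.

2.79

Δg_obs = 980563.74 − 980723.34 = -159.60 mGal over Δh = 1399.0 − 565.8 = 833.2 m
Equal Bouguer anomalies ⇒ Δg_obs + (0.3086 − 0.04193ρ)·Δh = 0
0.3086 − 0.04193ρ = −Δg_obs/Δh = 0.19155
ρ = (0.3086 − 0.19155) / 0.04193 = 2.79 g/cm³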